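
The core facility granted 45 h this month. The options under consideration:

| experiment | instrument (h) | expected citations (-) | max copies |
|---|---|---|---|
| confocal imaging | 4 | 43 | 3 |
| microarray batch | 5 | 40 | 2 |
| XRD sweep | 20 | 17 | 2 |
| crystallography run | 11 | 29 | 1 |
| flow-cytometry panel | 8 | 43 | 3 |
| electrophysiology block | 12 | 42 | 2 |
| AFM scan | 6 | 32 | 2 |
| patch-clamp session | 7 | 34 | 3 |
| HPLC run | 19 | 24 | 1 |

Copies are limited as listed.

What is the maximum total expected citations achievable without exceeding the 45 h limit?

329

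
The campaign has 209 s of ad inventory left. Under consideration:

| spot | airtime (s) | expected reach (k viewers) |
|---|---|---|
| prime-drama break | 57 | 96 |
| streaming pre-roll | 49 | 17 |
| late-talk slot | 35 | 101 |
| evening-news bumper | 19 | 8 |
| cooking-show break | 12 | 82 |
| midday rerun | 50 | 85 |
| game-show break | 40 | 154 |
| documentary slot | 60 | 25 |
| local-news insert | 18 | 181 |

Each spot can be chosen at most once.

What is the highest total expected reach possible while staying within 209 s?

622

The ratio heuristic lands on late-talk slot + evening-news bumper + cooking-show break + midday rerun + game-show break + local-news insert (611) but leaves 35 s idle.
Dropping midday rerun frees 50 s; slotting in prime-drama break (57 s) lifts the total to 622 at 181 s.
That's the maximum — no swap from here does better than 622.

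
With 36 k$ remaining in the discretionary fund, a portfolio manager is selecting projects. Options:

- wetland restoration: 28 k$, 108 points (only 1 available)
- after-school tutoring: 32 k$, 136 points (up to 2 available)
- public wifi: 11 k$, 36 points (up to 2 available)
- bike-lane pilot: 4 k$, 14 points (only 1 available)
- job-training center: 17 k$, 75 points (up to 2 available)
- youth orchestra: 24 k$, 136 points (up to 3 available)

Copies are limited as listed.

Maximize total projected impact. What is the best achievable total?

Density check — youth orchestra 5.67, job-training center 4.41, after-school tutoring 4.25, wetland restoration 3.86 are the best per k$.
The ratio heuristic lands on bike-lane pilot + youth orchestra (150) but leaves 8 k$ idle.
Dropping bike-lane pilot frees 4 k$; slotting in public wifi (11 k$) lifts the total to 172 at 35 k$.
That's the maximum — no swap from here does better than 172.

172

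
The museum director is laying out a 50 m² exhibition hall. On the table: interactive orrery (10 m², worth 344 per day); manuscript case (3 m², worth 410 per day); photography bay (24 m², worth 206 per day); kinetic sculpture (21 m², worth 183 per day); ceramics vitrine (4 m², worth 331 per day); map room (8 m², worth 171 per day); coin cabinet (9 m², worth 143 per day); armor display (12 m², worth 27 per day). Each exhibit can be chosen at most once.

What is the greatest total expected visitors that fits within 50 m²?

1462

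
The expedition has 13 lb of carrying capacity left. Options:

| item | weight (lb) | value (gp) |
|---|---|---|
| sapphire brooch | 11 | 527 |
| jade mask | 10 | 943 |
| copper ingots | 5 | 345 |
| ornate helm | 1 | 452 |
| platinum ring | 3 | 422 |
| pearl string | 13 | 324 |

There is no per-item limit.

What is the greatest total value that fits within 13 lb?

5876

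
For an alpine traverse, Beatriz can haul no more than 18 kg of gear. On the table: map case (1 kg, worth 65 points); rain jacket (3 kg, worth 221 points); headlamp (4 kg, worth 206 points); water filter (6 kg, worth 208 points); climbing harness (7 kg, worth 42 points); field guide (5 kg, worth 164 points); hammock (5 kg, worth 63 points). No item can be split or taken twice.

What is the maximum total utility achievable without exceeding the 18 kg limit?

Filling by ratio: map case + rain jacket + headlamp + water filter for 700, with 4 kg left unused.
The 1 kg tied up in map case is better spent on field guide — total rises to 799 (18 kg).
Nothing else within 18 kg beats 799.

799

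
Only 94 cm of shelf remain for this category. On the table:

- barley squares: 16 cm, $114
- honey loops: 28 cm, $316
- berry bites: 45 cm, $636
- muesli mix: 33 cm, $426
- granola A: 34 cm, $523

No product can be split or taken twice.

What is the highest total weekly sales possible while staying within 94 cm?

Ranking by ratio (weekly sales/cm): granola A 15.38, berry bites 14.13, muesli mix 12.91, honey loops 11.29.
A density-first pass picks berry bites + granola A — 1159 at 79 cm.
Dropping granola A frees 34 cm; slotting in barley squares + muesli mix (49 cm) lifts the total to 1176 at 94 cm.
Nothing else within 94 cm beats 1176.

1176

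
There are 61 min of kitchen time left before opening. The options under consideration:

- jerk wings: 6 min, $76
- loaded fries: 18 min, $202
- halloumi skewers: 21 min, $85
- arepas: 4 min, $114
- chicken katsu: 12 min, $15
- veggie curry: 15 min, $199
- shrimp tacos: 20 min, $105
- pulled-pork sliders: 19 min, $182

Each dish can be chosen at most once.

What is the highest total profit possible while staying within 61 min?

697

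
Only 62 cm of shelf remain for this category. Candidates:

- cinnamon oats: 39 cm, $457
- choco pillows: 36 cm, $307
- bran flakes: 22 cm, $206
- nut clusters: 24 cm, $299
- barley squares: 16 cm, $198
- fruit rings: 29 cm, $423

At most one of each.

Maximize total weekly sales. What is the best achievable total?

By weekly sales per cm: fruit rings 14.59, nut clusters 12.46, barley squares 12.38, cinnamon oats 11.72 lead.
Nut clusters + fruit rings uses 53 of the 62 cm and totals 722.
The closest alternative, bran flakes + nut clusters + barley squares, reaches only 703.

722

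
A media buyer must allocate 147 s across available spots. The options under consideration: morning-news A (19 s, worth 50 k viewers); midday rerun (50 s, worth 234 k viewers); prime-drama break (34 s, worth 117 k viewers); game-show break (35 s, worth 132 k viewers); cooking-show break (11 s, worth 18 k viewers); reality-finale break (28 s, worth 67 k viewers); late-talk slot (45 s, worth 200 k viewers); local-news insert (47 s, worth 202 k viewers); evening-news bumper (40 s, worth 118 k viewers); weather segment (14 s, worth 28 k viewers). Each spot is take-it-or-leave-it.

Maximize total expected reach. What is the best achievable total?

The ratio ordering already packs tightly: midday rerun + late-talk slot + local-news insert, 142 s, 636.
The closest alternative, midday rerun + game-show break + local-news insert + weather segment, reaches only 596.

636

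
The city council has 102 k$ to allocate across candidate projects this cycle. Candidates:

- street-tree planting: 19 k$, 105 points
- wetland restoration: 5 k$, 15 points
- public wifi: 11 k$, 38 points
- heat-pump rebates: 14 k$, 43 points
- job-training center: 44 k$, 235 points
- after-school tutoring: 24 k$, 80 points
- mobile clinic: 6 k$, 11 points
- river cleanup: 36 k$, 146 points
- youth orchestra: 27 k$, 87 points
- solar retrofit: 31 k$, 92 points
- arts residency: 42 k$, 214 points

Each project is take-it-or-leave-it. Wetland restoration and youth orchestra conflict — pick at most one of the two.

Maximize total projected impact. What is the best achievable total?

502

Greedy by ratio would take street-tree planting + job-training center + river cleanup: 99 k$ used, total 486.
But wetland restoration + public wifi + job-training center + arts residency fits in 102 k$ and reaches 502.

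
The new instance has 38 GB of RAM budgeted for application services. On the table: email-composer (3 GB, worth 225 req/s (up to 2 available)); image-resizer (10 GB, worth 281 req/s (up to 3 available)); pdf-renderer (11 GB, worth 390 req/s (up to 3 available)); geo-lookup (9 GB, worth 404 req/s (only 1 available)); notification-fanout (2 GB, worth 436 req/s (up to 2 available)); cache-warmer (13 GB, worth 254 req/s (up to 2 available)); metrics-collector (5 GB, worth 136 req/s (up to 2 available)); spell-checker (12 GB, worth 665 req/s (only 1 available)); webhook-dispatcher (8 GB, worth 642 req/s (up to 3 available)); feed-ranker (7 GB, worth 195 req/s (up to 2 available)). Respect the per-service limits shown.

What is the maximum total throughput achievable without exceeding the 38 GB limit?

Filling by ratio: 2×email-composer + 2×notification-fanout + 3×webhook-dispatcher for 3248, with 4 GB left unused.
Replace webhook-dispatcher with spell-checker: the trade gains 23 net, giving 3271 at 38 GB.
No other feasible combination exceeds 3271.

3271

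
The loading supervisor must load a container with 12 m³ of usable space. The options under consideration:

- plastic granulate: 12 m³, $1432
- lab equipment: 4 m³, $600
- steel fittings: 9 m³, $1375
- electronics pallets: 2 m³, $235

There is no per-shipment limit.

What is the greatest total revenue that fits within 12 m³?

1800

Greedy by ratio would take steel fittings + electronics pallets: 11 m³ used, total 1610.
The 11 m³ tied up in steel fittings and electronics pallets is better spent on 3×lab equipment — total rises to 1800 (12 m³).
No other feasible combination exceeds 1800.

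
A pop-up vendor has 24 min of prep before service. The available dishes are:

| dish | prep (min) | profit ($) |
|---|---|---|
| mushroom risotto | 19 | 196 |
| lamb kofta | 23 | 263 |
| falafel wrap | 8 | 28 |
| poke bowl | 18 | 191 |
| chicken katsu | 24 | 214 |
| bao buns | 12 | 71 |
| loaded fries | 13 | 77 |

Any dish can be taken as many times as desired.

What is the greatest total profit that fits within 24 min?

263

By profit per min: lamb kofta 11.43, poke bowl 10.61, mushroom risotto 10.32 lead.
Best packing: lamb kofta — 23 min, 263 total.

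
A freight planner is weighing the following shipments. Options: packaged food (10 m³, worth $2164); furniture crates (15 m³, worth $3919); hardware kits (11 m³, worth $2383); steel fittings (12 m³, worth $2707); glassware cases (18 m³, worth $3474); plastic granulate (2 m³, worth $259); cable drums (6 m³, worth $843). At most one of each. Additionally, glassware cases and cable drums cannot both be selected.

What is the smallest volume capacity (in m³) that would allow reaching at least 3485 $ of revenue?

15

Need the lightest bundle worth ≥ 3485.
Taking furniture crates gives 3919 (≥ 3485) for 15 m³.
Any bundle with less than 15 m³ falls short of 3485.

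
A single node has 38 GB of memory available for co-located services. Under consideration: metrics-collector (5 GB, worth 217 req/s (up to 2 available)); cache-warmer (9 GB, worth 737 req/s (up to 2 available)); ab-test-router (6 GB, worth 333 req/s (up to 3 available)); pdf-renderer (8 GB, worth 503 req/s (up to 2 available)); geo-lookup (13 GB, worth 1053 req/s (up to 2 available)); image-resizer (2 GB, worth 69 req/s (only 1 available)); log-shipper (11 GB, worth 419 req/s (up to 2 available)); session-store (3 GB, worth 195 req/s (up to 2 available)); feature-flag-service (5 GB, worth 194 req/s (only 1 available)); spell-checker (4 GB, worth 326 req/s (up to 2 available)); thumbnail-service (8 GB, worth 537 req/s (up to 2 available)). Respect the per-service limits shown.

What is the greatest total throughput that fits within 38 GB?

Density check — cache-warmer 81.89, spell-checker 81.50, geo-lookup 81.00, thumbnail-service 67.12 are the best per GB.
The ratio heuristic lands on 2×cache-warmer + session-store + 2×spell-checker + thumbnail-service (2858) but leaves 1 GB idle.
The 12 GB tied up in spell-checker and thumbnail-service is better spent on geo-lookup — total rises to 3048 (38 GB).
Every other selection either busts 38 GB or exceeds an availability limit or fails to beat 3048.

3048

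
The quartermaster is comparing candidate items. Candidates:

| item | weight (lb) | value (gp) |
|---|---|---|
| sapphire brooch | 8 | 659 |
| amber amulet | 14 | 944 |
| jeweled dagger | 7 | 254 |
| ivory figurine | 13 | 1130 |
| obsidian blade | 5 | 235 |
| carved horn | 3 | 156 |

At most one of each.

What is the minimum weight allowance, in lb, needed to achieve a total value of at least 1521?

21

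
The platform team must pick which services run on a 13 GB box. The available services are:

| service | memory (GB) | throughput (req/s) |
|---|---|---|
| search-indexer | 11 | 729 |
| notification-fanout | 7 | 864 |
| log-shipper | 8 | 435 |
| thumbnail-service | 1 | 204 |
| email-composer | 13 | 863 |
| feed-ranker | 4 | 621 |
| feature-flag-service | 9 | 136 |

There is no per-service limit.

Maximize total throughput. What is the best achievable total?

Ranking by ratio (throughput/GB): thumbnail-service 204.00, feed-ranker 155.25, notification-fanout 123.43.
Best packing: 13×thumbnail-service — 13 GB, 2652 total.
Every other selection either busts 13 GB or fails to beat 2652.

2652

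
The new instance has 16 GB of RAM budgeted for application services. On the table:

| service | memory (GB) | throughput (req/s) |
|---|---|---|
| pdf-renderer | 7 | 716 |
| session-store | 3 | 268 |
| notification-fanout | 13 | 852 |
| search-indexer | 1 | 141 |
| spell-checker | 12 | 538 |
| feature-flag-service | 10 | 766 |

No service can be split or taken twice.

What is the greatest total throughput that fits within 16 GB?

By throughput per GB: search-indexer 141.00, pdf-renderer 102.29, session-store 89.33, feature-flag-service 76.60 lead.
Greedy by ratio would take pdf-renderer + session-store + search-indexer: 11 GB used, total 1125.
Dropping pdf-renderer frees 7 GB; slotting in feature-flag-service (10 GB) lifts the total to 1175 at 14 GB.

1175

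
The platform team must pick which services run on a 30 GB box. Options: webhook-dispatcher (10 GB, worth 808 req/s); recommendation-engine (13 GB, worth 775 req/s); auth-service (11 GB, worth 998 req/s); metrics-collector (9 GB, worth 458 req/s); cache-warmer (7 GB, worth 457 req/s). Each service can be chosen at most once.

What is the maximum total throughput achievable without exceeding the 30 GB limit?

2264

A density-first pass picks webhook-dispatcher + auth-service + cache-warmer — 2263 at 28 GB.
The 7 GB tied up in cache-warmer is better spent on metrics-collector — total rises to 2264 (30 GB).
An exhaustive check of the 32 subsets confirms 2264.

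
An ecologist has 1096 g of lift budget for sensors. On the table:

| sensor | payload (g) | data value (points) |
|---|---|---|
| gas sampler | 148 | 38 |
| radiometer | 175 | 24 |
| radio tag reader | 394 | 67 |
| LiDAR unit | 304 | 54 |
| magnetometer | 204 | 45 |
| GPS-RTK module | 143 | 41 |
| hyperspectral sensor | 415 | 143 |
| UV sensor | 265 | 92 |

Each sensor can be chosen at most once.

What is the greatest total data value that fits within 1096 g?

321

Greedy by ratio would take gas sampler + GPS-RTK module + hyperspectral sensor + UV sensor: 971 g used, total 314.
Replace gas sampler with magnetometer: the trade gains 7 net, giving 321 at 1027 g.
Runner-up gas sampler + magnetometer + hyperspectral sensor + UV sensor tops out at 318.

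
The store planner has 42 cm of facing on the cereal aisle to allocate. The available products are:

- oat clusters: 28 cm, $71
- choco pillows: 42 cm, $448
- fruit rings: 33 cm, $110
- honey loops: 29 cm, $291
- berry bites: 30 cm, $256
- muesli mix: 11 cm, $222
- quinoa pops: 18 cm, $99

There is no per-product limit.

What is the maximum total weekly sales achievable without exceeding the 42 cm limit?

666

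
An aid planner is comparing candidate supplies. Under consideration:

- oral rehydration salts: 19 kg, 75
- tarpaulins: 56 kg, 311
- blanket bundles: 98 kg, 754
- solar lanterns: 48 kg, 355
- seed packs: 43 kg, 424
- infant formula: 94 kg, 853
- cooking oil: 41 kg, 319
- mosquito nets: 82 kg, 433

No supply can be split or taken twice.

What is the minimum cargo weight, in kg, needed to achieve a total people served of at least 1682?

204

Look for the lowest-cargo combination reaching 1682.
oral rehydration salts + solar lanterns + seed packs + infant formula reaches 1707 using 204 kg.
Below 204 kg the best achievable stays under 1682.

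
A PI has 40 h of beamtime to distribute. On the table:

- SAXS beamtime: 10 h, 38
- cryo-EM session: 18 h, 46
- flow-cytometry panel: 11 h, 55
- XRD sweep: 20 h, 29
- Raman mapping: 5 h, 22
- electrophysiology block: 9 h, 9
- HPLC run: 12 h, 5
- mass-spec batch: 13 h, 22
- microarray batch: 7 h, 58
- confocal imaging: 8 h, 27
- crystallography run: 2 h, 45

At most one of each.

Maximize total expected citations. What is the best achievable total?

Ranking by ratio (expected citations/h): crystallography run 22.50, microarray batch 8.29, flow-cytometry panel 5.00.
A density-first pass picks SAXS beamtime + flow-cytometry panel + Raman mapping + microarray batch + crystallography run — 218 at 35 h.
The 5 h tied up in Raman mapping is better spent on confocal imaging — total rises to 223 (38 h).
Nothing else within 40 h beats 223.

223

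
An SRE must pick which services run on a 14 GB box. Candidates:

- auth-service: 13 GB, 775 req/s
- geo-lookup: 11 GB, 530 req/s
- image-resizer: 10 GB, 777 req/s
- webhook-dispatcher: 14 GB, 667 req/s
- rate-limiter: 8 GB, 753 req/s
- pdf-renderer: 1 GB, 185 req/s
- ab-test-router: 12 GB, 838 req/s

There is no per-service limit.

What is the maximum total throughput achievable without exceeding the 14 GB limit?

2590

By throughput per GB: pdf-renderer 185.00, rate-limiter 94.12, image-resizer 77.70, ab-test-router 69.83 lead.
Best packing: 14×pdf-renderer — 14 GB, 2590 total.
Every other selection either busts 14 GB or fails to beat 2590.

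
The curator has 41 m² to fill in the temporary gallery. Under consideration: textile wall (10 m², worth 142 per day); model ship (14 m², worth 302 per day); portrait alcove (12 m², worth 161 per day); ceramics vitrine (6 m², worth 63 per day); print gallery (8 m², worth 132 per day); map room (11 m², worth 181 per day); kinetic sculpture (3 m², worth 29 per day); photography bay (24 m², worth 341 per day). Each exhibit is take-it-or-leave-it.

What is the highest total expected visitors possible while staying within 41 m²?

By expected visitors per m²: model ship 21.57, print gallery 16.50, map room 16.45, photography bay 14.21 lead.
A density-first pass picks model ship + ceramics vitrine + print gallery + map room — 678 at 39 m².
Replace print gallery with textile wall: the trade gains 10 net, giving 688 at 41 m².

688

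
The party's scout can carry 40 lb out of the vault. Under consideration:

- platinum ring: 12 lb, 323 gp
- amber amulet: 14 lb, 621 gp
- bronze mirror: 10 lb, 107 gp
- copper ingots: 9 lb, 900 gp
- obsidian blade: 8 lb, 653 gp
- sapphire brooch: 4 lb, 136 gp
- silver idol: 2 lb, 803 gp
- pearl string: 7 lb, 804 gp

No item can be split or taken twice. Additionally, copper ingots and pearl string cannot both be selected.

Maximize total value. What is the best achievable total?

3113

Density check — silver idol 401.50, pearl string 114.86, copper ingots 100.00 are the best per lb.
Amber amulet + copper ingots + obsidian blade + sapphire brooch + silver idol uses 37 of the 40 lb and totals 3113.
Next best is amber amulet + obsidian blade + sapphire brooch + silver idol + pearl string at 3017 (35 lb) — short by 96.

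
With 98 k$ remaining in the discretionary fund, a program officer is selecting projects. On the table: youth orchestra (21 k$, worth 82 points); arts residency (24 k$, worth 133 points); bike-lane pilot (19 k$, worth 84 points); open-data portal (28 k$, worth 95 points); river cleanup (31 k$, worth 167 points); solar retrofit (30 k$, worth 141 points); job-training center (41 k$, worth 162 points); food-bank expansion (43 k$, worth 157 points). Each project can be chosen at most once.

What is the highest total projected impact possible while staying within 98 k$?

466

A density-first pass picks arts residency + river cleanup + solar retrofit — 441 at 85 k$.
Dropping solar retrofit frees 30 k$; slotting in youth orchestra + bike-lane pilot (40 k$) lifts the total to 466 at 95 k$.
Nothing else within 98 k$ beats 466.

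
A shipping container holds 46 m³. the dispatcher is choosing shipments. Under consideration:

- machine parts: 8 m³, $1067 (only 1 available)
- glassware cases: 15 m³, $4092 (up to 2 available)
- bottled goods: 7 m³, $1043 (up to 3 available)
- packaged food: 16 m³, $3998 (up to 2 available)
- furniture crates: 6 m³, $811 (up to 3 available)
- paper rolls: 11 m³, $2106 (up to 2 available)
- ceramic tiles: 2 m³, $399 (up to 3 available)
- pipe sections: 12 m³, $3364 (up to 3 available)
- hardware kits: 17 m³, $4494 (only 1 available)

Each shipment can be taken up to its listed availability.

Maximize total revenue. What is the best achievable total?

By revenue per m³: pipe sections 280.33, glassware cases 272.80, hardware kits 264.35, packaged food 249.88 lead.
Greedy by ratio would take 3×ceramic tiles + 3×pipe sections: 42 m³ used, total 11289.
Dropping 2×ceramic tiles and 2×pipe sections frees 28 m³; slotting in glassware cases + hardware kits (32 m³) lifts the total to 12349 at 46 m³.

12349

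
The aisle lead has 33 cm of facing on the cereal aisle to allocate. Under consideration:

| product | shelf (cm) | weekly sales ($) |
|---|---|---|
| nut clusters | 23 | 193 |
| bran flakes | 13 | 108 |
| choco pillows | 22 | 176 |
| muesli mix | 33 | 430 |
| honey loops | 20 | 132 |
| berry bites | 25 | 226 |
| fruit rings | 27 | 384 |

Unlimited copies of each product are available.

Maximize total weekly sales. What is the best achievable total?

430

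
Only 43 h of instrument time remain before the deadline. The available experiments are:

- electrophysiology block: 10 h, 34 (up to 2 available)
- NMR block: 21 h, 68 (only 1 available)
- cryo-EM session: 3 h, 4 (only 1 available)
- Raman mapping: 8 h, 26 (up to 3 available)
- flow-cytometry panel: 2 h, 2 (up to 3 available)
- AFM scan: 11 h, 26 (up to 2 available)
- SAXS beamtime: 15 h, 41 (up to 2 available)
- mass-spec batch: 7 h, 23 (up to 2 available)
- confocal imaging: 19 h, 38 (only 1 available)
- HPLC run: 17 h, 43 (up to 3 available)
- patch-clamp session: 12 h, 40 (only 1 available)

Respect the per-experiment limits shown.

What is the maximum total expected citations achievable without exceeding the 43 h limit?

143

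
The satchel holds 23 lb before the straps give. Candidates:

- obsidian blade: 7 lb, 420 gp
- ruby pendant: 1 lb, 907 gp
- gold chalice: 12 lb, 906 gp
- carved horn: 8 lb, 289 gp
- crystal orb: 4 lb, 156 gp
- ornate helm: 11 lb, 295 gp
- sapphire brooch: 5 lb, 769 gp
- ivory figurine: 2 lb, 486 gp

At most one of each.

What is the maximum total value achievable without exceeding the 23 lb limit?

Ranking by ratio (value/lb): ruby pendant 907.00, ivory figurine 243.00, sapphire brooch 153.80, gold chalice 75.50.
Taking ruby pendant + gold chalice + sapphire brooch + ivory figurine: 20 lb used, 3068 in value.
That's the maximum — no swap from here does better than 3068.

3068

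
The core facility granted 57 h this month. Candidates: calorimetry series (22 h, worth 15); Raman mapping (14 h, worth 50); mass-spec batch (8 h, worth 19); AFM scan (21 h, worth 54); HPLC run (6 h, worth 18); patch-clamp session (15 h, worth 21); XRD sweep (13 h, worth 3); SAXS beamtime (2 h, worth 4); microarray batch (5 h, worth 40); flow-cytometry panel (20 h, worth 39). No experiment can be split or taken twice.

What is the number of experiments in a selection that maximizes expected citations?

Best achievable expected citations is 185.
For example Raman mapping + mass-spec batch + AFM scan + HPLC run + SAXS beamtime + microarray batch achieves it, using 56 h.
All optima have 6 experiments.

6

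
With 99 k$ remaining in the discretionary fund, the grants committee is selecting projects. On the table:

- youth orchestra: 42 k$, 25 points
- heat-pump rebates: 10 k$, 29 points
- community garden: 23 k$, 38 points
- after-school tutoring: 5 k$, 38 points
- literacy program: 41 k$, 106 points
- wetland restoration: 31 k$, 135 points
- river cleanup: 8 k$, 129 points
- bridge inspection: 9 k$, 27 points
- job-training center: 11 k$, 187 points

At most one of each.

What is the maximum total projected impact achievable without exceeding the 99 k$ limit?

The ratio heuristic lands on heat-pump rebates + community garden + after-school tutoring + wetland restoration + river cleanup + bridge inspection + job-training center (583) but leaves 2 k$ idle.
Dropping heat-pump rebates and community garden and bridge inspection frees 42 k$; slotting in literacy program (41 k$) lifts the total to 595 at 96 k$.
No other feasible combination exceeds 595.

595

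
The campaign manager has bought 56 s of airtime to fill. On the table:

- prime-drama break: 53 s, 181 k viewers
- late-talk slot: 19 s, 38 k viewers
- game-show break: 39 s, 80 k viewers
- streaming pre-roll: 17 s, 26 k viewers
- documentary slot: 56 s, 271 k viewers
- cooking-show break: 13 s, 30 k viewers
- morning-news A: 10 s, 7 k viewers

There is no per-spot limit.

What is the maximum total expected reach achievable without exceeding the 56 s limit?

271

Documentary slot uses 56 of the 56 s and totals 271.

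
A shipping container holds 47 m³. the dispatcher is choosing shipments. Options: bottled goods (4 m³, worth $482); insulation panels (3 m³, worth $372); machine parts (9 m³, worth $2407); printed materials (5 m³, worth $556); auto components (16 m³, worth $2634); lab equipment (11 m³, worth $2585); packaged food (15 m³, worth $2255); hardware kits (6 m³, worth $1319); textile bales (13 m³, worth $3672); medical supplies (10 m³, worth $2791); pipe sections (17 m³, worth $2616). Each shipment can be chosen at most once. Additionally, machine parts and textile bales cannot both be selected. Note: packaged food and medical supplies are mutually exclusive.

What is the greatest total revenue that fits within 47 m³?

11221

Taking bottled goods + insulation panels + lab equipment + hardware kits + textile bales + medical supplies: 47 m³ used, 11221 in revenue.
That's the maximum — no feasible swap from here does better than 11221.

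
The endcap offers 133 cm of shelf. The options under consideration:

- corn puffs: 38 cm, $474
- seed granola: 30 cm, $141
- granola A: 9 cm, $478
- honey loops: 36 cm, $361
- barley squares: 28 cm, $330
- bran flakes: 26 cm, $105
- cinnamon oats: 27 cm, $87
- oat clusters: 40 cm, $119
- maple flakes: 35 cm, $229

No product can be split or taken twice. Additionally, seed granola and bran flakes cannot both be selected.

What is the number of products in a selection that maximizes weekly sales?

4

Optimal total is 1643.
corn puffs + granola A + honey loops + barley squares hits 1643 at 111 cm.
All optima have 4 products.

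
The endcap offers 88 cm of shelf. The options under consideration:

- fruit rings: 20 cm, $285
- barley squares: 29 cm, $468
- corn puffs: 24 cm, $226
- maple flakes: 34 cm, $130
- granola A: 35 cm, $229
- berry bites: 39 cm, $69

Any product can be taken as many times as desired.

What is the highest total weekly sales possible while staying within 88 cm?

3×barley squares uses 87 of the 88 cm and totals 1404.
No other feasible combination exceeds 1404.

1404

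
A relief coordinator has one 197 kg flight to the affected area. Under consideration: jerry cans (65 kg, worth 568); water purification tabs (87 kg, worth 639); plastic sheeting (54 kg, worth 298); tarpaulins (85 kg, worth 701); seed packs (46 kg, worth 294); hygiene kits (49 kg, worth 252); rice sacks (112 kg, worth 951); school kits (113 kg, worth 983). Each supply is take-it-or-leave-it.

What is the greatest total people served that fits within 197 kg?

The ratio heuristic lands on jerry cans + school kits (1551) but leaves 19 kg idle.
Dropping jerry cans and school kits frees 178 kg; slotting in tarpaulins + rice sacks (197 kg) lifts the total to 1652 at 197 kg.
An exhaustive check of the 256 subsets confirms 1652.

1652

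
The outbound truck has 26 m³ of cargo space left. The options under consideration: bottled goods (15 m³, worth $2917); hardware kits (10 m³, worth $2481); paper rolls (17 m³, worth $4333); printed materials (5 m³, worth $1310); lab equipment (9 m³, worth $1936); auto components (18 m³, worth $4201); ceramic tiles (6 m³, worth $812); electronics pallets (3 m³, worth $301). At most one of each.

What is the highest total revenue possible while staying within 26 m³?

6269

Taking the top-ratio shipments first gives paper rolls + printed materials + electronics pallets for 5944 (25 m³).
Replace printed materials and electronics pallets with lab equipment: the trade gains 325 net, giving 6269 at 26 m³.
Next best is paper rolls + printed materials + electronics pallets at 5944 (25 m³) — short by 325.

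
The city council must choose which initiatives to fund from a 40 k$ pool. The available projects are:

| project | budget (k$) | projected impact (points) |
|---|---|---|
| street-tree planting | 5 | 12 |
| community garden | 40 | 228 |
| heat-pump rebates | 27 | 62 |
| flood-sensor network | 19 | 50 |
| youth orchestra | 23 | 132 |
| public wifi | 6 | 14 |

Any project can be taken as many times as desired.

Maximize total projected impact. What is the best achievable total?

228

Taking the top-ratio projects first gives 3×street-tree planting + youth orchestra for 168 (38 k$).
The 38 k$ tied up in 3×street-tree planting and youth orchestra is better spent on community garden — total rises to 228 (40 k$).
Nothing else within 40 k$ beats 228.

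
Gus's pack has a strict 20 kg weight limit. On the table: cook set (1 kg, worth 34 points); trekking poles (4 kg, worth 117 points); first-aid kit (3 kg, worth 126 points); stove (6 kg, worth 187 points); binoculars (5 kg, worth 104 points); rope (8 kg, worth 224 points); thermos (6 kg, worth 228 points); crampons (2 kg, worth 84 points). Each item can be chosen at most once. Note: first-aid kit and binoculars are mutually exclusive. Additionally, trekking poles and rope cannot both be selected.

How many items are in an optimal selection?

The maximum utility within 20 kg is 696.
cook set + first-aid kit + rope + thermos + crampons hits 696 at 20 kg.
Any selection reaching 696 contains exactly 5 items.

5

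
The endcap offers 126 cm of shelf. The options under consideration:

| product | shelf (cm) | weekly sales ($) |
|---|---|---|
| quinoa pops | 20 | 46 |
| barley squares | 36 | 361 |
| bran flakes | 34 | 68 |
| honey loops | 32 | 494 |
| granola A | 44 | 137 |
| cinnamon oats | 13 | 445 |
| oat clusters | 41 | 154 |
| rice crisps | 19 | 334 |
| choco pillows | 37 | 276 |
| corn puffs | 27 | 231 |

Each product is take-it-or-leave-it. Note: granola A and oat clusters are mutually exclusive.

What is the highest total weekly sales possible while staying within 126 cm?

1680

Quinoa pops + barley squares + honey loops + cinnamon oats + rice crisps uses 120 of the 126 cm and totals 1680.
The closest alternative, barley squares + honey loops + cinnamon oats + rice crisps, reaches only 1634.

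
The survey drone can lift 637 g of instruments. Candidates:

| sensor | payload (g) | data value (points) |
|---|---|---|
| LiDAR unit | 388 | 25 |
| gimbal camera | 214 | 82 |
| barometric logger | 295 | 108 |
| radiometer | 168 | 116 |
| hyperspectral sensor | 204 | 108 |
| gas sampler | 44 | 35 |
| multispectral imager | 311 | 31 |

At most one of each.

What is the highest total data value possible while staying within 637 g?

341

Ranking by ratio (data value/g): gas sampler 0.80, radiometer 0.69, hyperspectral sensor 0.53.
Best packing: gimbal camera + radiometer + hyperspectral sensor + gas sampler — 630 g, 341 total.
Next best is gimbal camera + radiometer + hyperspectral sensor at 306 (586 g) — short by 35.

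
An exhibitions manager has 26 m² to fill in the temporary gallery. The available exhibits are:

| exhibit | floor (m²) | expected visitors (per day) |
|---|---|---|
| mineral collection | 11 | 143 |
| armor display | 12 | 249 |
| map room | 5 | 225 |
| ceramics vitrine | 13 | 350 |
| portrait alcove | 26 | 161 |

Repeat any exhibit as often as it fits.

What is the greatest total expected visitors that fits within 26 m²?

Best packing: 5×map room — 25 m², 1125 total.
That's the maximum — no swap from here does better than 1125.

1125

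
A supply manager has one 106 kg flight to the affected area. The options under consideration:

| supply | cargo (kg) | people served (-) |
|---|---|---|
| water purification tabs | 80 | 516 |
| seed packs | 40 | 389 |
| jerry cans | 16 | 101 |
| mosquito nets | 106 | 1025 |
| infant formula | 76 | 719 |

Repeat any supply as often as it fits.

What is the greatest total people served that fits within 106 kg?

A density-first pass picks 2×seed packs + jerry cans — 879 at 96 kg.
Replace 2×seed packs and jerry cans with mosquito nets: the trade gains 146 net, giving 1025 at 106 kg.

1025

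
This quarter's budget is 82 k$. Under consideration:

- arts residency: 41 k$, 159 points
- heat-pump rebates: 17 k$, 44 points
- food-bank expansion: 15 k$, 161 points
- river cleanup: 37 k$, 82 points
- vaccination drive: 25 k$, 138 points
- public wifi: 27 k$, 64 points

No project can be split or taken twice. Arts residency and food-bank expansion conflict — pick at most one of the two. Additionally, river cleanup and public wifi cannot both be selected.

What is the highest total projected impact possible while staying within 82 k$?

Best packing: food-bank expansion + river cleanup + vaccination drive — 77 k$, 381 total.
That's the maximum — no feasible swap from here does better than 381.

381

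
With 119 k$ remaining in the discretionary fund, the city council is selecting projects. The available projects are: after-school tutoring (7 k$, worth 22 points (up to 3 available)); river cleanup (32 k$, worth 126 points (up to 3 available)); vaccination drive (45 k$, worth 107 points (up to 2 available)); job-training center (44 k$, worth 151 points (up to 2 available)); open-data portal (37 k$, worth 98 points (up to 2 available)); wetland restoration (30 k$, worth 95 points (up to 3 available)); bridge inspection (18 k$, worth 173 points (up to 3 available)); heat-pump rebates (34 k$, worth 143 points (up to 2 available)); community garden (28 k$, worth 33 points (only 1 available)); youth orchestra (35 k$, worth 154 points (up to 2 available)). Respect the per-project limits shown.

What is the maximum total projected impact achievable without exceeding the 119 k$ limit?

Density check — bridge inspection 9.61, youth orchestra 4.40, heat-pump rebates 4.21 are the best per k$.
Greedy by ratio would take wetland restoration + 3×bridge inspection + youth orchestra: 119 k$ used, total 768.
Replace wetland restoration and youth orchestra with 2×river cleanup: the trade gains 3 net, giving 771 at 118 k$.
That's the maximum — no swap from here does better than 771.

771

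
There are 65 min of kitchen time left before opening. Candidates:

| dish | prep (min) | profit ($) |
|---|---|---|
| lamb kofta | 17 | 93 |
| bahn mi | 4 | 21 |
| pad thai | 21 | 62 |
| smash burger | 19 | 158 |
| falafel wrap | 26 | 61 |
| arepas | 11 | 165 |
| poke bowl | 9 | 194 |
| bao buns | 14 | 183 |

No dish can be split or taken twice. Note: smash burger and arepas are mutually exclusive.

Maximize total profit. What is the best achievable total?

Density check — poke bowl 21.56, arepas 15.00, bao buns 13.07, smash burger 8.32 are the best per min.
Lamb kofta + bahn mi + arepas + poke bowl + bao buns uses 55 of the 65 min and totals 656.

656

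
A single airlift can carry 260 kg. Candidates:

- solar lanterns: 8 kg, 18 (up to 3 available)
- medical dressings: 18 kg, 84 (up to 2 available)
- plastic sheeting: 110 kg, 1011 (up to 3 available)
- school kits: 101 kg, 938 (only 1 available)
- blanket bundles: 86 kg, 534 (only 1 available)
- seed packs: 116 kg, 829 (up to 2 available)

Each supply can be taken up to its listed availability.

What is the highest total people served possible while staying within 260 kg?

2190

The ratio heuristic lands on solar lanterns + 2×medical dressings + plastic sheeting + school kits (2135) but leaves 5 kg idle.
The 109 kg tied up in solar lanterns and school kits is better spent on plastic sheeting — total rises to 2190 (256 kg).
That's the maximum — no swap from here does better than 2190.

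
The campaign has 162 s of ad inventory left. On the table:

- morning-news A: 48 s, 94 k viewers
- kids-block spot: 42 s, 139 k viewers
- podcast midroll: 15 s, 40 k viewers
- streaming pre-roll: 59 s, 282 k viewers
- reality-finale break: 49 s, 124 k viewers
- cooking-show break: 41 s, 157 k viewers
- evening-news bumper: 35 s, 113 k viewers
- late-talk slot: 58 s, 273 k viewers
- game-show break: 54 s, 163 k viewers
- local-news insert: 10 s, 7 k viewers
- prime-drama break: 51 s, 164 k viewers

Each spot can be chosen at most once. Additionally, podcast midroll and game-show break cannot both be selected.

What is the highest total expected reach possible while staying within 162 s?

Ranking by ratio (expected reach/s): streaming pre-roll 4.78, late-talk slot 4.71, cooking-show break 3.83, kids-block spot 3.31.
Best packing: streaming pre-roll + cooking-show break + late-talk slot — 158 s, 712 total.
Nothing else feasible within 162 s beats 712.

712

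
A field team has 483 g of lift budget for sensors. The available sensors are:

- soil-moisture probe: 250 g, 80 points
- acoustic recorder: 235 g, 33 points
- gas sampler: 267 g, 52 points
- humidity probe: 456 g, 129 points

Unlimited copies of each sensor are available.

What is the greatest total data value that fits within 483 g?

129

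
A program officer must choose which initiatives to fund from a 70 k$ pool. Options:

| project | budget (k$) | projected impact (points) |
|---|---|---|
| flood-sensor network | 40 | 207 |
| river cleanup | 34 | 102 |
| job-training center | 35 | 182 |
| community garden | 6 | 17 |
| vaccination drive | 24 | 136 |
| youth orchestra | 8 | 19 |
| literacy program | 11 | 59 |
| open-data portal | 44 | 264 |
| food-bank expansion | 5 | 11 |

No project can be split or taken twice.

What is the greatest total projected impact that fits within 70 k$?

400

The ratio ordering already packs tightly: vaccination drive + open-data portal, 68 k$, 400.
Runner-up job-training center + vaccination drive + literacy program tops out at 377.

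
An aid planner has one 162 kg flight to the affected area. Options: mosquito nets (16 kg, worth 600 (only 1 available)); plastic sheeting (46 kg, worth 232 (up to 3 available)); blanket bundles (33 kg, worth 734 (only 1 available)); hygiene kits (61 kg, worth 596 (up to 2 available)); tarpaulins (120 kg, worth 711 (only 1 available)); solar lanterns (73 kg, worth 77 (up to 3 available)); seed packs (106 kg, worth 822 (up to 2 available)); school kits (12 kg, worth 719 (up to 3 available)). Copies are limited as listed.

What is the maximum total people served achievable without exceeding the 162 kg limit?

4087

By people served per kg: school kits 59.92, mosquito nets 37.50, blanket bundles 22.24 lead.
Taking mosquito nets + blanket bundles + hygiene kits + 3×school kits: 146 kg used, 4087 in people served.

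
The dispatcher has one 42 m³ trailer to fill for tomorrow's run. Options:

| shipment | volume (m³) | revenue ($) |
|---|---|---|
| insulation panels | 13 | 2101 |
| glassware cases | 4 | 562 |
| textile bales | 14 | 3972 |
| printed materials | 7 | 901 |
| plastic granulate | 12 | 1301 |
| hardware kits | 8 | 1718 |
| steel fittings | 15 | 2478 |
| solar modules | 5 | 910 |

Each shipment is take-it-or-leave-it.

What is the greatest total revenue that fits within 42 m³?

9078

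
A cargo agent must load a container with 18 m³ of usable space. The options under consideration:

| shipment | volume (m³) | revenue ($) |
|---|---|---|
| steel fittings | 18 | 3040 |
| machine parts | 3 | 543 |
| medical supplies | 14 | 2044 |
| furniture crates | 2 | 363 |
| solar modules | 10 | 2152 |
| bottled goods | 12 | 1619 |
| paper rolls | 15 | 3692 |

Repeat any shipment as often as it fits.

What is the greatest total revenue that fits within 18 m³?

Ranking by ratio (revenue/m³): paper rolls 246.13, solar modules 215.20, furniture crates 181.50.
Greedy by ratio would take furniture crates + paper rolls: 17 m³ used, total 4055.
Dropping furniture crates frees 2 m³; slotting in machine parts (3 m³) lifts the total to 4235 at 18 m³.

4235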